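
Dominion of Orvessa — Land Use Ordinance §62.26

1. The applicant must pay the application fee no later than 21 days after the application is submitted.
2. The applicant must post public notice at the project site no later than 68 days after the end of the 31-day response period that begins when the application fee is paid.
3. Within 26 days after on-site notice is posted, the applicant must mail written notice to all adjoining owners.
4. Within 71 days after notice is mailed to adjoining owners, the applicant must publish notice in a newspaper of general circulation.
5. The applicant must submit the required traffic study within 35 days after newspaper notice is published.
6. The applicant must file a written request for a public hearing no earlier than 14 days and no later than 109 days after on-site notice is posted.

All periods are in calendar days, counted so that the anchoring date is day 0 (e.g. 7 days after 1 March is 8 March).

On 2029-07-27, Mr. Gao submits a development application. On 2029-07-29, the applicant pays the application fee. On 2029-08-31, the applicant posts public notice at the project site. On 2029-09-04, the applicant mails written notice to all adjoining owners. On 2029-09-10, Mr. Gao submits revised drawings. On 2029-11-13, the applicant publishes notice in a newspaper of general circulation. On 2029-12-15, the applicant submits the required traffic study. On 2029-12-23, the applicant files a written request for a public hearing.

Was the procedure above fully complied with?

Step 1: 21 days after 2029-07-27 (when the application is submitted) is 2029-08-17; completed 2029-07-29, before the deadline.
Step 2: 68 days after 2029-08-29 (end of the 31-day response period, which began when the application fee is paid on 2029-07-29) is 2029-11-05; completed 2029-08-31, before the deadline.
Step 3: 26 days after 2029-08-31 (when on-site notice is posted) is 2029-09-26; 2029-09-04 is within that limit.
Step 4: 71 days after 2029-09-04 (when notice is mailed to adjoining owners) is 2029-11-14; completed 2029-11-13, before the deadline.
Step 5: 35 days after 2029-11-13 (when newspaper notice is published) is 2029-12-18; done 2029-12-15 — timely.
Step 6: the window is 14–109 days after 2029-08-31 (when on-site notice is posted), so 2029-09-14 through 2029-12-18; done 2029-12-23 — 5 days after the window closed.
Later steps need not be reached.

No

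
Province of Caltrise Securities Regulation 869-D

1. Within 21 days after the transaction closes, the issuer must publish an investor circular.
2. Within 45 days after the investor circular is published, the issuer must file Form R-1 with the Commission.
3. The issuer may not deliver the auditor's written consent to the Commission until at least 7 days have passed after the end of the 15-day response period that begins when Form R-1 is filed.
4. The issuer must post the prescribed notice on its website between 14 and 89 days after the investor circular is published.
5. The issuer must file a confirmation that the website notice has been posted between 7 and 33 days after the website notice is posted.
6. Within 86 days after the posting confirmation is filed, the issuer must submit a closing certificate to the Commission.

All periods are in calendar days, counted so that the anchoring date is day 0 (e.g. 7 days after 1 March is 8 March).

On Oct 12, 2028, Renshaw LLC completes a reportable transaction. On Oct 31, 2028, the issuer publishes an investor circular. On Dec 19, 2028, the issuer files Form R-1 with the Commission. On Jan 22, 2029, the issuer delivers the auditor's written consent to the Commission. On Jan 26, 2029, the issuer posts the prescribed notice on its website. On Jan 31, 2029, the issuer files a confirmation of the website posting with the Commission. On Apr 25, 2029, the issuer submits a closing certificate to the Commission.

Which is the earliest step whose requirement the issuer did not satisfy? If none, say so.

Step 1: 21 days after Oct 12, 2028 (when the transaction closes) is Nov 2, 2028; Oct 31, 2028 is within that limit.
Step 2: 45 days after Oct 31, 2028 (when the investor circular is published) is Dec 15, 2028; done Dec 19, 2028 — 4 days late.

Step 2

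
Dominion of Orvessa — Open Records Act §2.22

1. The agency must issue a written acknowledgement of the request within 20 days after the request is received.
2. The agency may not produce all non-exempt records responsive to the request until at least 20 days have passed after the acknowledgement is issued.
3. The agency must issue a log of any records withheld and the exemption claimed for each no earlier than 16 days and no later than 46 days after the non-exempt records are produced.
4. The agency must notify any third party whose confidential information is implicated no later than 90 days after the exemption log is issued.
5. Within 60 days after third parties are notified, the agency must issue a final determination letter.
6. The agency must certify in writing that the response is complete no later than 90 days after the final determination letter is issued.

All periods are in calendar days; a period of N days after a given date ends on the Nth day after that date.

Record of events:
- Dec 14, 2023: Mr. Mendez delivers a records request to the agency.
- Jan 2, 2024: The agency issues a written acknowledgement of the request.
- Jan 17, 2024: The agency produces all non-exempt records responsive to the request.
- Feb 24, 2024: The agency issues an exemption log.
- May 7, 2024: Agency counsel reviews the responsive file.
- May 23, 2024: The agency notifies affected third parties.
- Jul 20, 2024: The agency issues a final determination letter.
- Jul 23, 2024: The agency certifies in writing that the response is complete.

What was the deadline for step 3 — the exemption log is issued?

Mar 3, 2024

Step 3 runs from Jan 17, 2024, when the non-exempt records are produced. The window is 16–46 days after Jan 17, 2024; it closes on Mar 3, 2024.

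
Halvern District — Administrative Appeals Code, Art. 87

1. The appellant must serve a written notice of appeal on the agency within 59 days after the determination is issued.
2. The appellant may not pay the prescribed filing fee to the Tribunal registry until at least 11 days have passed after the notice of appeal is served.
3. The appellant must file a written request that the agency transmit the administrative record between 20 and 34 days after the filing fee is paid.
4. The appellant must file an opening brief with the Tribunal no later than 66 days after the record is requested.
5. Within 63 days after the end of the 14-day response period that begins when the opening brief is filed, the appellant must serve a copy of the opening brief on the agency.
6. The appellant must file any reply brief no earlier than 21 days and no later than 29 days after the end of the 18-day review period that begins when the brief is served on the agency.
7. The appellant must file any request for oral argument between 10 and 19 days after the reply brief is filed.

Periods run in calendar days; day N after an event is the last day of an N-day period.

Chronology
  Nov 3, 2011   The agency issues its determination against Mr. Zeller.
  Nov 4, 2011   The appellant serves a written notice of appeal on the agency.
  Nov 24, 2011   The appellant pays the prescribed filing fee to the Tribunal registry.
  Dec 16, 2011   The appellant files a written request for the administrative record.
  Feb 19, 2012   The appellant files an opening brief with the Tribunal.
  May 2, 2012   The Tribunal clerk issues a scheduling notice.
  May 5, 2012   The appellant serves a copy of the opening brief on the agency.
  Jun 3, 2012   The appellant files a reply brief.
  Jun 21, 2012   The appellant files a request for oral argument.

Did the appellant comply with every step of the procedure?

Step 1 — counting 59 days from Nov 3, 2011 (when the determination is issued) gives a deadline of Jan 1, 2012; Nov 4, 2011 is within that limit.
Step 2 — must wait 11 days from Nov 4, 2011 (when the notice of appeal is served), so not before Nov 15, 2011; Nov 24, 2011 is on or after that date.
Step 3 — 20 and 34 days from Nov 24, 2011 (when the filing fee is paid) are Dec 14, 2011 and Dec 28, 2011 respectively; Dec 16, 2011 falls inside that range.
Step 4 — counting 66 days from Dec 16, 2011 (when the record is requested) gives a deadline of Feb 20, 2012; done Feb 19, 2012 — timely.
Step 5 — counting 63 days from Mar 4, 2012 (end of the 14-day response period, which began when the opening brief is filed on Feb 19, 2012) gives a deadline of May 6, 2012; done May 5, 2012 — timely.
Step 6 — 21 and 29 days from May 23, 2012 (end of the 18-day review period, which began when the brief is served on the agency on May 5, 2012) are Jun 13, 2012 and Jun 21, 2012 respectively; done Jun 3, 2012 — 10 days before the window opened.

No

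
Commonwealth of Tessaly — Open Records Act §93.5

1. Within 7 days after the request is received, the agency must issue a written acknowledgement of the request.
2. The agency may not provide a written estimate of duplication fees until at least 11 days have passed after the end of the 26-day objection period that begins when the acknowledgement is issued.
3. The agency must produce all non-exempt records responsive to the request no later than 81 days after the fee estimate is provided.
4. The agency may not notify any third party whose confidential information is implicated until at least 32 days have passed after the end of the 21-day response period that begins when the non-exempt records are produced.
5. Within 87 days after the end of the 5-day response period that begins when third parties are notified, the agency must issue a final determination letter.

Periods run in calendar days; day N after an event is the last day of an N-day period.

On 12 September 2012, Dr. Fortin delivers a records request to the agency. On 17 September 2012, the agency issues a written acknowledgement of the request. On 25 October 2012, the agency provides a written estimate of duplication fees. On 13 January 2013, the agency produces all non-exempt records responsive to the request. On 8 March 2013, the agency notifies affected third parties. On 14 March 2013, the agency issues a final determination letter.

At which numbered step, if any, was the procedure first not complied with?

(1) due by 12 September 2012 + 7 days = 19 September 2012; 17 September 2012 is within that limit.
(2) permitted from 13 October 2012 + 11 days = 24 October 2012 onward; 25 October 2012 is on or after that date.
(3) due by 25 October 2012 + 81 days = 14 January 2013; completed 13 January 2013, before the deadline.
(4) permitted from 3 February 2013 + 32 days = 7 March 2013 onward; done 8 March 2013 — permitted.
(5) due by 13 March 2013 + 87 days = 8 June 2013; completed 14 March 2013, before the deadline.

None — every step was satisfied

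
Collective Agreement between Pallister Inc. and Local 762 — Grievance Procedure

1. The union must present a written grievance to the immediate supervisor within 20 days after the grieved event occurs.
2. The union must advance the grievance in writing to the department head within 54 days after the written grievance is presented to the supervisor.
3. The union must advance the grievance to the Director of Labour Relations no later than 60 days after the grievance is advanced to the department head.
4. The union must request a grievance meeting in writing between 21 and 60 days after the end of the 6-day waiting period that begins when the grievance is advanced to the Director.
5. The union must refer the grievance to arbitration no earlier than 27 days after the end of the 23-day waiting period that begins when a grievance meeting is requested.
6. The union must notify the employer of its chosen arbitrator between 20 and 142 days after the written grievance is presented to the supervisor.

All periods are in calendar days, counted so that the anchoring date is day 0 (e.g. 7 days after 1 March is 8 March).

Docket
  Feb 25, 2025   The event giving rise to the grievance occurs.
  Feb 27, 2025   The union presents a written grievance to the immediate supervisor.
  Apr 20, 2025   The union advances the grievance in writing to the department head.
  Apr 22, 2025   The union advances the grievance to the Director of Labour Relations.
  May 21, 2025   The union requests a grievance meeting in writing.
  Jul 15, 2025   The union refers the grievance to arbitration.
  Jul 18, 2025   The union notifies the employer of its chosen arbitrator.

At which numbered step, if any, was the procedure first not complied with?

None — every step was satisfied

Step 1 — counting 20 days from Feb 25, 2025 (when the grieved event occurs) gives a deadline of Mar 17, 2025; done Feb 27, 2025 — timely.
Step 2 — counting 54 days from Feb 27, 2025 (when the written grievance is presented to the supervisor) gives a deadline of Apr 22, 2025; done Apr 20, 2025 — timely.
Step 3 — counting 60 days from Apr 20, 2025 (when the grievance is advanced to the department head) gives a deadline of Jun 19, 2025; done Apr 22, 2025 — timely.
Step 4 — 21 and 60 days from Apr 28, 2025 (end of the 6-day waiting period, which began when the grievance is advanced to the Director on Apr 22, 2025) are May 19, 2025 and Jun 27, 2025 respectively; done May 21, 2025 — within the window.
Step 5 — must wait 27 days from Jun 13, 2025 (end of the 23-day waiting period, which began when a grievance meeting is requested on May 21, 2025), so not before Jul 10, 2025; Jul 15, 2025 is on or after that date.
Step 6 — 20 and 142 days from Feb 27, 2025 (when the written grievance is presented to the supervisor) are Mar 19, 2025 and Jul 19, 2025 respectively; done Jul 18, 2025 — within the window.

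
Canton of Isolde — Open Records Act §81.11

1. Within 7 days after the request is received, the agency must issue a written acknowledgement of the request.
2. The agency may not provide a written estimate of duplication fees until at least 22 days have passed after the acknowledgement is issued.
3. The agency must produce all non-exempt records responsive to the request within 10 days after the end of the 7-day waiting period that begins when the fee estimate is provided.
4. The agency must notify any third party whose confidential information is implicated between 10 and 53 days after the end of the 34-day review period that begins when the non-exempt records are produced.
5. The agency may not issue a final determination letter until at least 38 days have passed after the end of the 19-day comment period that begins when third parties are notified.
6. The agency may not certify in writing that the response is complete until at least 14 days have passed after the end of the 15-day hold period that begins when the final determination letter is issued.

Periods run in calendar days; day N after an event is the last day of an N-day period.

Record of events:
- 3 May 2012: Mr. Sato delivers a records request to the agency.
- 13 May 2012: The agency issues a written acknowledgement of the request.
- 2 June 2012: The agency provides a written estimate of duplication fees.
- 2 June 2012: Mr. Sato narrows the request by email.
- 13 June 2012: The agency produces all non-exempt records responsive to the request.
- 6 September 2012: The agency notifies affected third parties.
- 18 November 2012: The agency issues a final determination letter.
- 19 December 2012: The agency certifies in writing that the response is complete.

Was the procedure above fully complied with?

No

Step 1: 7 days after 3 May 2012 (when the request is received) is 10 May 2012; done 13 May 2012 — 3 days late.
That is the first point of non-compliance.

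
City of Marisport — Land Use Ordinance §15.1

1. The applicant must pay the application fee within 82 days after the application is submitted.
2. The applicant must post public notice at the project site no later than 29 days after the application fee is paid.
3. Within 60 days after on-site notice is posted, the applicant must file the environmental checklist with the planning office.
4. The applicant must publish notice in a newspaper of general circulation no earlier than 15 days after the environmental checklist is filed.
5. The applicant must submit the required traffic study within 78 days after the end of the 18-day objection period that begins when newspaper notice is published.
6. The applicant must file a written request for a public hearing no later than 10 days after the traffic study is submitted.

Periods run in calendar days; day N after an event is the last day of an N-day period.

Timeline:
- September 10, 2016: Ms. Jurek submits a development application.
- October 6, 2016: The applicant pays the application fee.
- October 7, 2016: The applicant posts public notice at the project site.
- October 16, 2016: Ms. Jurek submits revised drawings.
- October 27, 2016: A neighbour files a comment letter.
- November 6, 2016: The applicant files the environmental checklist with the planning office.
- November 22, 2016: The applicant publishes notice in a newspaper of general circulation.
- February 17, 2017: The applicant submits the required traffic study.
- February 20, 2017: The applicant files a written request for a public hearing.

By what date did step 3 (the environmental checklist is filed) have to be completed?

December 6, 2016

Step 3 runs from October 7, 2016, when on-site notice is posted. 60 days after October 7, 2016 is December 6, 2016.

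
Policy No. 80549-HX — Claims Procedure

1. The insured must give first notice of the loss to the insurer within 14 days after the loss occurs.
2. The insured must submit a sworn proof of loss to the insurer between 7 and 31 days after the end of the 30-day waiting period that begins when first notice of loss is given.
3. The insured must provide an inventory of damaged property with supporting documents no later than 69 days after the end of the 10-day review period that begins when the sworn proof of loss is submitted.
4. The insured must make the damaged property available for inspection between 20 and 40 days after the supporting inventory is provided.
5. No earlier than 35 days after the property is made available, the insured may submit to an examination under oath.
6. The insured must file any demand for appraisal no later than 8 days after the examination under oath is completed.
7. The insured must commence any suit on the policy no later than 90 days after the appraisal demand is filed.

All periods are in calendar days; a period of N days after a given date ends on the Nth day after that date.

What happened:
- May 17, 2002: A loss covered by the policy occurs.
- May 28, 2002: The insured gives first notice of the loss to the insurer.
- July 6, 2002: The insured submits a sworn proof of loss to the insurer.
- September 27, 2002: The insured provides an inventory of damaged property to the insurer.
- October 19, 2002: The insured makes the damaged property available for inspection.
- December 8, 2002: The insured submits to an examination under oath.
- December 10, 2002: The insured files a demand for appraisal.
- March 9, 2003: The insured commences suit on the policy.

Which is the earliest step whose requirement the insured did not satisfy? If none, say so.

Step 3

Step 1 — counting 14 days from May 17, 2002 (when the loss occurs) gives a deadline of May 31, 2002; May 28, 2002 is within that limit.
Step 2 — 7 and 31 days from June 27, 2002 (end of the 30-day waiting period, which began when first notice of loss is given on May 28, 2002) are July 4, 2002 and July 28, 2002 respectively; July 6, 2002 falls inside that range.
Step 3 — counting 69 days from July 16, 2002 (end of the 10-day review period, which began when the sworn proof of loss is submitted on July 6, 2002) gives a deadline of September 23, 2002; not done until September 27, 2002, 4 days after the deadline.
The analysis stops there.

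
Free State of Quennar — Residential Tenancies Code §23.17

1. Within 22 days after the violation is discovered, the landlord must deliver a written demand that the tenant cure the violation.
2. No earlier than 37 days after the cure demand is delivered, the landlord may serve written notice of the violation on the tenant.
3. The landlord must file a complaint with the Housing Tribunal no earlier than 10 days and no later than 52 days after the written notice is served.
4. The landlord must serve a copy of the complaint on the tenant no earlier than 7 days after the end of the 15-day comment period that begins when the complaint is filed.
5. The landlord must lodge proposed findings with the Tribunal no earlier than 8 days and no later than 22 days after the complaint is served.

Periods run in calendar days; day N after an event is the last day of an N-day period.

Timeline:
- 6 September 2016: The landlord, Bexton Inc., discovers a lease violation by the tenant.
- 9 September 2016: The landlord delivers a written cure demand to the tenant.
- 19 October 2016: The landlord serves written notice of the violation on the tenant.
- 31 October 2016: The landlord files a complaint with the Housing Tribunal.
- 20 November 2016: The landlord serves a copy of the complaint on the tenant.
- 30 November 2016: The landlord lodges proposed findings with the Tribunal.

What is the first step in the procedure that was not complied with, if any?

Step 4

Step 1: 22 days after 6 September 2016 (when the violation is discovered) is 28 September 2016; completed 9 September 2016, before the deadline.
Step 2: the earliest permitted date is 37 days after 9 September 2016 (when the cure demand is delivered), i.e. 16 October 2016; done 19 October 2016, after the minimum wait.
Step 3: the window is 10–52 days after 19 October 2016 (when the written notice is served), so 29 October 2016 through 10 December 2016; done 31 October 2016, which is between those dates.
Step 4: the earliest permitted date is 7 days after 15 November 2016 (end of the 15-day comment period, which began when the complaint is filed on 31 October 2016), i.e. 22 November 2016; acted on 20 November 2016, 2 days prematurely.
No need to go further; step 4 was not satisfied.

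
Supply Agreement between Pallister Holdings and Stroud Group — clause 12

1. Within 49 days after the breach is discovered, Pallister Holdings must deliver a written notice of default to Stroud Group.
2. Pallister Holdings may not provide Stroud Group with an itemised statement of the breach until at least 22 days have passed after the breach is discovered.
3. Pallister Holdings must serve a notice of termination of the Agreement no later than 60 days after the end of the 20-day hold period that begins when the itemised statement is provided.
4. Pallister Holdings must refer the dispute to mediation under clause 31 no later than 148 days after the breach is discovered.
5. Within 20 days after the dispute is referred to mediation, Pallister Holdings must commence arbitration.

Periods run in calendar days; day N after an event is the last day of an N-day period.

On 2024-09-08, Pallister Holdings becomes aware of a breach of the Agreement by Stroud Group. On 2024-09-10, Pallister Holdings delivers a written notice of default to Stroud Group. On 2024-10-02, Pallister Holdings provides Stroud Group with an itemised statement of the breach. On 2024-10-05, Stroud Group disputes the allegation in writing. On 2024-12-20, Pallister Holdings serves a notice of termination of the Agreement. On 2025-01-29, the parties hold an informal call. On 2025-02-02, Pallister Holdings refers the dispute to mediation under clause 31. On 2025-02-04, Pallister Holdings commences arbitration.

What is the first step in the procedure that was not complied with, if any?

None — every step was satisfied

Step 1 — counting 49 days from 2024-09-08 (when the breach is discovered) gives a deadline of 2024-10-27; 2024-09-10 is within that limit.
Step 2 — must wait 22 days from 2024-09-08 (when the breach is discovered), so not before 2024-09-30; done 2024-10-02, after the minimum wait.
Step 3 — counting 60 days from 2024-10-22 (end of the 20-day hold period, which began when the itemised statement is provided on 2024-10-02) gives a deadline of 2024-12-21; 2024-12-20 is within that limit.
Step 4 — counting 148 days from 2024-09-08 (when the breach is discovered) gives a deadline of 2025-02-03; done 2025-02-02 — timely.
Step 5 — counting 20 days from 2025-02-02 (when the dispute is referred to mediation) gives a deadline of 2025-02-22; completed 2025-02-04, before the deadline.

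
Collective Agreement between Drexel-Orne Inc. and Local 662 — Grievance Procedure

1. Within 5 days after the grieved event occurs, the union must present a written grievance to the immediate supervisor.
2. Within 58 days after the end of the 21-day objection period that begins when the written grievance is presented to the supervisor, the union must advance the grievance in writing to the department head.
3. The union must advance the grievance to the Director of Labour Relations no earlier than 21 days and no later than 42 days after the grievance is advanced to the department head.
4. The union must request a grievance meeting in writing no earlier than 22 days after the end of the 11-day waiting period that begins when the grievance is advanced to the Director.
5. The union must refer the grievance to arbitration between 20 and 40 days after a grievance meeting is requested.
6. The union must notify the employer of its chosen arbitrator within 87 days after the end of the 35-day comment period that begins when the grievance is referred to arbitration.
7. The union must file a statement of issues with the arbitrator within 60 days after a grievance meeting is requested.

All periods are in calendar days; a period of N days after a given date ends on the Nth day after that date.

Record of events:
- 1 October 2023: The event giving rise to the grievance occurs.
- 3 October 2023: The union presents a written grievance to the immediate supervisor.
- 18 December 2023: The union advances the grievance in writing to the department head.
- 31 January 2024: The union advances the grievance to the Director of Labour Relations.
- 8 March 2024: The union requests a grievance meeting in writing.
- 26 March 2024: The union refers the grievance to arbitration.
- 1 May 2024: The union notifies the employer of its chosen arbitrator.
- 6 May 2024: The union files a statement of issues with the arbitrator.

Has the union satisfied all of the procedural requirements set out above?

Step 1: 5 days after 1 October 2023 (when the grieved event occurs) is 6 October 2023; done 3 October 2023 — timely.
Step 2: 58 days after 24 October 2023 (end of the 21-day objection period, which began when the written grievance is presented to the supervisor on 3 October 2023) is 21 December 2023; completed 18 December 2023, before the deadline.
Step 3: the window is 21–42 days after 18 December 2023 (when the grievance is advanced to the department head), so 8 January 2024 through 29 January 2024; done 31 January 2024 — 2 days after the window closed.

No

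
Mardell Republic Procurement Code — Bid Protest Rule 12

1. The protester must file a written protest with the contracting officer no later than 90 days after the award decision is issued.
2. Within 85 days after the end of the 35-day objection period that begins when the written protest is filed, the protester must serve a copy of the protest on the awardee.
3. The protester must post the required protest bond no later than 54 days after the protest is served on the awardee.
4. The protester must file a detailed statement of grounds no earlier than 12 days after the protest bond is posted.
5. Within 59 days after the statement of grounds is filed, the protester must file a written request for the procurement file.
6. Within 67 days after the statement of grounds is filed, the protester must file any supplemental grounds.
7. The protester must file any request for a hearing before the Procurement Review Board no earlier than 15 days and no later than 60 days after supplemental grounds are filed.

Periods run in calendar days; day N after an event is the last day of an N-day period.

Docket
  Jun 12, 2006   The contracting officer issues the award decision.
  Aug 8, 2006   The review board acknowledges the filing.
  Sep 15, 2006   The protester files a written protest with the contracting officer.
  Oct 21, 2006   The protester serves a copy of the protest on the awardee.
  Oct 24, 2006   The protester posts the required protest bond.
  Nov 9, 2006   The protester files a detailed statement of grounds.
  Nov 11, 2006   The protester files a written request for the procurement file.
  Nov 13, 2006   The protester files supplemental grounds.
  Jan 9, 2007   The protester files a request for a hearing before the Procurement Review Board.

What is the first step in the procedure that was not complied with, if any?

Step 1

(1) due by Jun 12, 2006 + 90 days = Sep 10, 2006; Sep 15, 2006 misses that deadline by 5 days.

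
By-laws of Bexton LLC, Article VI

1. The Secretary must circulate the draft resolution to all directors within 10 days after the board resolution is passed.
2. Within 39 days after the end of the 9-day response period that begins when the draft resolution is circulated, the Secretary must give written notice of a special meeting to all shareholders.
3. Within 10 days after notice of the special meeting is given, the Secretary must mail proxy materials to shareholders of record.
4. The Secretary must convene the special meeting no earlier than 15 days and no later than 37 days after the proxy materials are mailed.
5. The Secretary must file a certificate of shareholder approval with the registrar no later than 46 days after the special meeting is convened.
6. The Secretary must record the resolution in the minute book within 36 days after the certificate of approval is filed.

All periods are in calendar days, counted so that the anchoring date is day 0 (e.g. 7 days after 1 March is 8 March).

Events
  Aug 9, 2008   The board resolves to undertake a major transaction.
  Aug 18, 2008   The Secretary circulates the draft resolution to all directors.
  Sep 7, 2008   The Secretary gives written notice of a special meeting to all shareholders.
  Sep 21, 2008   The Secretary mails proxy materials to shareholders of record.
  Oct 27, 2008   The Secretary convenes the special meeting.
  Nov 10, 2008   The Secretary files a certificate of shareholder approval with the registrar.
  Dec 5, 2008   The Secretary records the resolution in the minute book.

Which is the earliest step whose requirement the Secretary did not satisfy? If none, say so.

Step 1: 10 days after Aug 9, 2008 (when the board resolution is passed) is Aug 19, 2008; done Aug 18, 2008 — timely.
Step 2: 39 days after Aug 27, 2008 (end of the 9-day response period, which began when the draft resolution is circulated on Aug 18, 2008) is Oct 5, 2008; completed Sep 7, 2008, before the deadline.
Step 3: 10 days after Sep 7, 2008 (when notice of the special meeting is given) is Sep 17, 2008; not done until Sep 21, 2008, 4 days after the deadline.
That is the first point of non-compliance.

Step 3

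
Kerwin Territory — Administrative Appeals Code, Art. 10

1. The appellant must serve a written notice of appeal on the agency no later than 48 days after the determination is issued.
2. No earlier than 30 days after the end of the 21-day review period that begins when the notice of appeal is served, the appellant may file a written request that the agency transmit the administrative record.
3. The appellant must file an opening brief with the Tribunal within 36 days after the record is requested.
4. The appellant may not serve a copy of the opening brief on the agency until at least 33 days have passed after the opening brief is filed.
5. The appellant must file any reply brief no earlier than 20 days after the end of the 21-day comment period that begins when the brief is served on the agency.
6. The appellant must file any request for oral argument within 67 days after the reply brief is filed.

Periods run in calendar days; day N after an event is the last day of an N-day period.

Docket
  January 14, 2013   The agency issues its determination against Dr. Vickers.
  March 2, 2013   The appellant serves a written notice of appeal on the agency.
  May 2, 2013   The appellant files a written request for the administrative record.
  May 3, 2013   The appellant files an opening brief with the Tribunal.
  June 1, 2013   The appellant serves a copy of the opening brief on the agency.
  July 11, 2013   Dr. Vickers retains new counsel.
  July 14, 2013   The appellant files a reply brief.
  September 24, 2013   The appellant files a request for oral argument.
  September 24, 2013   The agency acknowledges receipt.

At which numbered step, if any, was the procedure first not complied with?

Step 4

Step 1 — counting 48 days from January 14, 2013 (when the determination is issued) gives a deadline of March 3, 2013; done March 2, 2013 — timely.
Step 2 — must wait 30 days from March 23, 2013 (end of the 21-day review period, which began when the notice of appeal is served on March 2, 2013), so not before April 22, 2013; May 2, 2013 is on or after that date.
Step 3 — counting 36 days from May 2, 2013 (when the record is requested) gives a deadline of June 7, 2013; done May 3, 2013 — timely.
Step 4 — must wait 33 days from May 3, 2013 (when the opening brief is filed), so not before June 5, 2013; acted on June 1, 2013, 4 days prematurely.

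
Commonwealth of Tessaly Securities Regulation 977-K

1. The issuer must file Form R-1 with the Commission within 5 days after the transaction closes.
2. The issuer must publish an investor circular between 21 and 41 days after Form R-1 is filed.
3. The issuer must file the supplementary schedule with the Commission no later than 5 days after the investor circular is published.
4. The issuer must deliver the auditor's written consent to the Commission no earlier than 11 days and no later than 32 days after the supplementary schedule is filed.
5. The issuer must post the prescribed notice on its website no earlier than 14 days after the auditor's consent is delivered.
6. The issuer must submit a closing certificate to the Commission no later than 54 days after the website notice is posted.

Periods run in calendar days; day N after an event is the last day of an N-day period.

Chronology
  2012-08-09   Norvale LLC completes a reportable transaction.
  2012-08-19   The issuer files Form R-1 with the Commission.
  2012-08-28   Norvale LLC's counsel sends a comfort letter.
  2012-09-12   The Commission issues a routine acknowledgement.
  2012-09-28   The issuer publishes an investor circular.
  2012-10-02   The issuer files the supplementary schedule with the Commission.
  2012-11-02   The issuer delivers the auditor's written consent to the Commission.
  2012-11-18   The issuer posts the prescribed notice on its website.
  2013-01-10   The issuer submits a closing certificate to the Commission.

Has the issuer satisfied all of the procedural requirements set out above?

No

Step 1 — counting 5 days from 2012-08-09 (when the transaction closes) gives a deadline of 2012-08-14; 2012-08-19 misses that deadline by 5 days.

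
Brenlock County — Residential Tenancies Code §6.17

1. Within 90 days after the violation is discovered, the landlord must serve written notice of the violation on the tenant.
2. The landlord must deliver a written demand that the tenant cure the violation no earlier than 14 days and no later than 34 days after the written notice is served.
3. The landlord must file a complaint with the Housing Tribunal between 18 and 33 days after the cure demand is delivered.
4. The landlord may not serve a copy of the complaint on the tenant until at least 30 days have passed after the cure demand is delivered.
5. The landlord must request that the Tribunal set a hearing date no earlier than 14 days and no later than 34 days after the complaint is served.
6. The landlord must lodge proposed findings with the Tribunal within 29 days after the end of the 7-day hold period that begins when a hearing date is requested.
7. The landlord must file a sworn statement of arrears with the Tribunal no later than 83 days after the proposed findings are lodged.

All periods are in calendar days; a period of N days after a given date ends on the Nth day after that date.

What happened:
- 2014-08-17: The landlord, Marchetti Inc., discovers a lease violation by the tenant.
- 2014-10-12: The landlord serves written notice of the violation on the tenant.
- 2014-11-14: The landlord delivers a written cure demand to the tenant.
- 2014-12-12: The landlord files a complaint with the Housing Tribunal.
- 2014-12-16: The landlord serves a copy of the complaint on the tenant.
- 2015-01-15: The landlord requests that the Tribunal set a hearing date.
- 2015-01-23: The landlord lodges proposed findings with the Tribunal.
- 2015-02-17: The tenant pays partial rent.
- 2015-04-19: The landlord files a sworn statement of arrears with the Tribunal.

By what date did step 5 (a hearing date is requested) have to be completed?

Step 5 runs from 2014-12-16, when the complaint is served. The window is 14–34 days after 2014-12-16; it closes on 2015-01-19.

2015-01-19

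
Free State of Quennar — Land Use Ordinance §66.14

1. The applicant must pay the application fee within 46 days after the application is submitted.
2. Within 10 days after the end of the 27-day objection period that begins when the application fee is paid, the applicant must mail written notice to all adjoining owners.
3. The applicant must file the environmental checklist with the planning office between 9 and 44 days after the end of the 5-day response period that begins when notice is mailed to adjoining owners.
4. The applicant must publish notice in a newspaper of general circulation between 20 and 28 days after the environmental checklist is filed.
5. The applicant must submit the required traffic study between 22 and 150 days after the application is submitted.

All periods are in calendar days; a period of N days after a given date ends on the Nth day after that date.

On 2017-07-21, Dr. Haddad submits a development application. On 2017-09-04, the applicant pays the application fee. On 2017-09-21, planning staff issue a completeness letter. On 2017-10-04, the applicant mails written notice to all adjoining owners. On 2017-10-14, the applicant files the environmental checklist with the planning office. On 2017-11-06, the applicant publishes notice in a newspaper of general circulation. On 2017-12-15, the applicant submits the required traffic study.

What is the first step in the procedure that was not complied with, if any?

Step 1 — counting 46 days from 2017-07-21 (when the application is submitted) gives a deadline of 2017-09-05; done 2017-09-04 — timely.
Step 2 — counting 10 days from 2017-10-01 (end of the 27-day objection period, which began when the application fee is paid on 2017-09-04) gives a deadline of 2017-10-11; done 2017-10-04 — timely.
Step 3 — 9 and 44 days from 2017-10-09 (end of the 5-day response period, which began when notice is mailed to adjoining owners on 2017-10-04) are 2017-10-18 and 2017-11-22 respectively; done 2017-10-14 — 4 days before the window opened.
The procedure was therefore not followed at step 3.

Step 3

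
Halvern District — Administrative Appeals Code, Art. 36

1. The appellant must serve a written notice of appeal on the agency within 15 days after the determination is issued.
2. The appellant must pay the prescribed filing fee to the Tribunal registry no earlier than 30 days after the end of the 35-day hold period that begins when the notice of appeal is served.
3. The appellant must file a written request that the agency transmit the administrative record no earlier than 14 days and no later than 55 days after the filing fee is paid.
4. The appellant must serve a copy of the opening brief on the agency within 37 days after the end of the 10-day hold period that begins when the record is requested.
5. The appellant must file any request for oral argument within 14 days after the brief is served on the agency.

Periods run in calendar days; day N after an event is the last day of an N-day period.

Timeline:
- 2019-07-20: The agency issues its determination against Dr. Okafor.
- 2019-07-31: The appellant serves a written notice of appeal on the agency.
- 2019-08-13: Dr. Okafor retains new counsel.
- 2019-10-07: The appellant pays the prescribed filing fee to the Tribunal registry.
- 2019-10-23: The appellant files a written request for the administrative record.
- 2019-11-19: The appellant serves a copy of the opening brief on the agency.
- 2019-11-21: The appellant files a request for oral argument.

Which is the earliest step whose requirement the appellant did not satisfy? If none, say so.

(1) due by 2019-07-20 + 15 days = 2019-08-04; completed 2019-07-31, before the deadline.
(2) permitted from 2019-09-04 + 30 days = 2019-10-04 onward; done 2019-10-07 — permitted.
(3) the permitted window runs from 2019-10-07 + 14 = 2019-10-21 to 2019-10-07 + 55 = 2019-12-01; done 2019-10-23 — within the window.
(4) due by 2019-11-02 + 37 days = 2019-12-09; 2019-11-19 is within that limit.
(5) due by 2019-11-19 + 14 days = 2019-12-03; 2019-11-21 is within that limit.

None — every step was satisfied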